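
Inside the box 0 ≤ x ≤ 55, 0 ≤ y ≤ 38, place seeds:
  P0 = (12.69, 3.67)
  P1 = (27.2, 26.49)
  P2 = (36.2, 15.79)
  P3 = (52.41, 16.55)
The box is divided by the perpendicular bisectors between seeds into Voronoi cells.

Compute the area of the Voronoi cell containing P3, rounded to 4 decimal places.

1. box [0,55]×[0,38]: [(0, 0) (55, 0) (55, 38) (0, 38)]
2. ⊥bis P3·P0 via (32.55,10.11): [(35.8284, 0) (55, 0) (55, 38) (23.5061, 38)]  |A|=962.6449
3. ⊥bis P3·P1 via (39.805,21.52): [(33.7938, 6.2743) (35.8284, 0) (55, 0) (55, 38) (46.3029, 38)]  |A|=601.0234
4. ⊥bis P3·P2 via (44.305,16.17): [(43.6026, 31.1515) (45.0631, 0) (55, 0) (55, 38) (46.3029, 38)]  |A|=401.1061
5. canonical 5-gon: [(43.6026, 31.1515) (45.0631, 0) (55, 0) (55, 38) (46.3029, 38)]
6. shoelace: 401.1061

Area of P3's cell: 401.1061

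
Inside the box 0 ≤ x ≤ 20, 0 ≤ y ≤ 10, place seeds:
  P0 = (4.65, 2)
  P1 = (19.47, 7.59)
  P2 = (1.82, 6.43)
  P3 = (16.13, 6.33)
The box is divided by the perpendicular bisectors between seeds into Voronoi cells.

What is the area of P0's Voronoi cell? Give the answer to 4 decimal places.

Area of P0's cell: 56.8298

1. box [0,20]×[0,10]: [(0, 0) (20, 0) (20, 10) (0, 10)]
2. ⊥bis P0·P1 via (12.06,4.795): [(0, 0) (13.8686, 0) (10.0967, 10) (0, 10)]  |A|=119.8268
3. ⊥bis P0·P2 via (3.235,4.215): [(0, 2.1484) (0, 0) (13.8686, 0) (10.5227, 8.8706)]  |A|=72.815
4. ⊥bis P0·P3 via (10.39,4.165): [(8.9855, 7.8886) (0, 2.1484) (0, 0) (11.9609, 0)]  |A|=56.8298
5. canonical 4-gon: [(8.9855, 7.8886) (0, 2.1484) (0, 0) (11.9609, 0)]
6. shoelace: 56.8298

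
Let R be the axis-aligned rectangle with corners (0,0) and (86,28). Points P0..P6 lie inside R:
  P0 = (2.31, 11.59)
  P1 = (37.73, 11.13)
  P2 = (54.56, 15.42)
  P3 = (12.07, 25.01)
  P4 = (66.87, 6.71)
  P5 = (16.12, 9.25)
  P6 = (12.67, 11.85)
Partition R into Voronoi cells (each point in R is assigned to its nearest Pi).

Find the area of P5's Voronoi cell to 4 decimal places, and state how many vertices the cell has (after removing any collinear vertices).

1. box [0,86]×[0,28]: [(0, 0) (86, 0) (86, 28) (0, 28)]
2. ⊥bis P5·P0 via (9.215,10.42): [(7.4494, 0) (86, 0) (86, 28) (12.1938, 28)]  |A|=2132.9951
3. ⊥bis P5·P1 via (26.925,10.19): [(7.4494, 0) (27.8115, 0) (25.3756, 28) (12.1938, 28)]  |A|=469.6143
4. ⊥bis P5·P2 via (35.34,12.335): [(7.4494, 0) (27.8115, 0) (25.3756, 28) (12.1938, 28)]  |A|=469.6143
5. ⊥bis P5·P3 via (14.095,17.13): [(10.1816, 16.1243) (7.4494, 0) (27.8115, 0) (26.0539, 20.2032)]  |A|=328.0828
6. ⊥bis P5·P4 via (41.495,7.98): [(10.1816, 16.1243) (7.4494, 0) (27.8115, 0) (26.0539, 20.2032)]  |A|=328.0828
7. ⊥bis P5·P6 via (14.395,10.55): [(20.6169, 18.806) (7.741, 1.7206) (7.4494, 0) (27.8115, 0) (26.0539, 20.2032)]  |A|=256.2012
8. canonical 5-gon: [(20.6169, 18.806) (7.741, 1.7206) (7.4494, 0) (27.8115, 0) (26.0539, 20.2032)]
9. shoelace: 256.2012

Area of P5's cell: 256.2012 (5 vertices)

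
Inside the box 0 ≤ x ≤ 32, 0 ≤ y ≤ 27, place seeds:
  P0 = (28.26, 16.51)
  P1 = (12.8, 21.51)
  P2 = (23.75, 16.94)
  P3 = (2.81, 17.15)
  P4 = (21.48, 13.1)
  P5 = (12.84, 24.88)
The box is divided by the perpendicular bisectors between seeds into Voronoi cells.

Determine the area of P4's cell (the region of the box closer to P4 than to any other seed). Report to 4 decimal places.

1. box [0,32]×[0,27]: [(0, 0) (32, 0) (32, 27) (0, 27)]
2. ⊥bis P4·P0 via (24.87,14.805): [(0, 0) (32, 0) (32, 0.6286) (18.7365, 27) (0, 27)]  |A|=689.1121
3. ⊥bis P4·P1 via (17.14,17.305): [(0.3733, 0) (32, 0) (32, 0.6286) (21.4008, 21.7026)]  |A|=346.5229
4. ⊥bis P4·P2 via (22.615,15.02): [(17.7262, 17.91) (0.3733, 0) (32, 0) (32, 0.6286) (25.6702, 13.2139)]  |A|=322.8302
5. ⊥bis P4·P3 via (12.145,15.125): [(17.7262, 17.91) (11.3134, 11.2913) (8.864, 0) (32, 0) (32, 0.6286) (25.6702, 13.2139)]  |A|=274.8946
6. ⊥bis P4·P5 via (17.16,18.99): [(17.7262, 17.91) (11.3134, 11.2913) (8.864, 0) (32, 0) (32, 0.6286) (25.6702, 13.2139)]  |A|=274.8946
7. canonical 6-gon: [(17.7262, 17.91) (11.3134, 11.2913) (8.864, 0) (32, 0) (32, 0.6286) (25.6702, 13.2139)]
8. shoelace: 274.8946

Area of P4's cell: 274.8946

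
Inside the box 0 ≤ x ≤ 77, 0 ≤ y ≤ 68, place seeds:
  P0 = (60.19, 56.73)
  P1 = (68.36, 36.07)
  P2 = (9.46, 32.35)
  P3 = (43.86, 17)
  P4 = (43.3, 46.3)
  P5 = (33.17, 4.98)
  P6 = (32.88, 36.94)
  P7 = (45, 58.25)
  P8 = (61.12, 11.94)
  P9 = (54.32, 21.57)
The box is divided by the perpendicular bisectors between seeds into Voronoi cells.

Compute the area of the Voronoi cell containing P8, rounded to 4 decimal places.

Area of P8's cell: 511.5256

1. box [0,77]×[0,68]: [(0, 0) (77, 0) (77, 68) (0, 68)]
2. ⊥bis P8·P0 via (60.655,34.335): [(0, 33.0756) (0, 0) (77, 0) (77, 34.6744)]  |A|=2608.3737
3. ⊥bis P8·P1 via (64.74,24.005): [(32.2754, 33.7457) (0, 33.0756) (0, 0) (77, 0) (77, 20.3265)]  |A|=2287.5216
4. ⊥bis P8·P2 via (35.29,22.145): [(39.068, 31.7077) (26.5409, 0) (77, 0) (77, 20.3265)]  |A|=1185.4819
5. ⊥bis P8·P3 via (52.49,14.47): [(56.0497, 26.6124) (48.2479, 0) (77, 0) (77, 20.3265)]  |A|=595.5043
6. ⊥bis P8·P4 via (52.21,29.12): [(56.0497, 26.6124) (48.2479, 0) (77, 0) (77, 20.3265)]  |A|=595.5043
7. ⊥bis P8·P5 via (47.145,8.46): [(56.0497, 26.6124) (48.7907, 1.8513) (49.2517, 0) (77, 0) (77, 20.3265)]  |A|=594.5752
8. ⊥bis P8·P6 via (47,24.44): [(56.0497, 26.6124) (48.7907, 1.8513) (49.2517, 0) (77, 0) (77, 20.3265)]  |A|=594.5752
9. ⊥bis P8·P7 via (53.06,35.095): [(56.0497, 26.6124) (48.7907, 1.8513) (49.2517, 0) (77, 0) (77, 20.3265)]  |A|=594.5752
10. ⊥bis P8·P9 via (57.72,16.755): [(67.0189, 23.3212) (51.9695, 12.6944) (48.7907, 1.8513) (49.2517, 0) (77, 0) (77, 20.3265)]  |A|=511.5256
11. canonical 6-gon: [(67.0189, 23.3212) (51.9695, 12.6944) (48.7907, 1.8513) (49.2517, 0) (77, 0) (77, 20.3265)]
12. shoelace: 511.5256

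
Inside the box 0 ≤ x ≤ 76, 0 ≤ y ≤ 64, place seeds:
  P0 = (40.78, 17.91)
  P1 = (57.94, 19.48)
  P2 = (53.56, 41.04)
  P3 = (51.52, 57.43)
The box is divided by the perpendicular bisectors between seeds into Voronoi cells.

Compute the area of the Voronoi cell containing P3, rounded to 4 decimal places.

1. box [0,76]×[0,64]: [(0, 0) (76, 0) (76, 64) (0, 64)]
2. ⊥bis P3·P0 via (46.15,37.67): [(0, 50.2118) (76, 29.5579) (76, 64) (0, 64)]  |A|=1832.7512
3. ⊥bis P3·P1 via (54.73,38.455): [(0, 50.2118) (47.6615, 37.2592) (76, 42.0532) (76, 64) (0, 64)]  |A|=1655.7021
4. ⊥bis P3·P2 via (52.54,49.235): [(0, 50.2118) (18.9695, 45.0566) (76, 52.155) (76, 64) (0, 64)]  |A|=1188.3906
5. canonical 5-gon: [(0, 50.2118) (18.9695, 45.0566) (76, 52.155) (76, 64) (0, 64)]
6. shoelace: 1188.3906

Area of P3's cell: 1188.3906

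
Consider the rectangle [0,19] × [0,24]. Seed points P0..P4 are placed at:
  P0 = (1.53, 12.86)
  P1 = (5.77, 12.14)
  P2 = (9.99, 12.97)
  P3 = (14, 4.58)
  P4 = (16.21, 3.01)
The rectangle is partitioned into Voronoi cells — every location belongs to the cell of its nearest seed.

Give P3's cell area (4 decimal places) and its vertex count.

1. box [0,19]×[0,24]: [(0, 0) (19, 0) (19, 24) (0, 24)]
2. ⊥bis P3·P0 via (7.765,8.72): [(1.975, 0) (19, 0) (19, 24) (17.9108, 24)]  |A|=217.3704
3. ⊥bis P3·P1 via (9.885,8.36): [(2.2056, 0) (19, 0) (19, 18.2828)]  |A|=153.5246
4. ⊥bis P3·P2 via (11.995,8.775): [(8.9132, 7.302) (2.2056, 0) (19, 0) (19, 12.123)]  |A|=122.4583
5. ⊥bis P3·P4 via (15.105,3.795): [(8.9132, 7.302) (2.2056, 0) (12.409, 0) (19, 9.2778) (19, 12.123)]  |A|=91.8834
6. canonical 5-gon: [(8.9132, 7.302) (2.2056, 0) (12.409, 0) (19, 9.2778) (19, 12.123)]
7. shoelace: 91.8834

Area of P3's cell: 91.8834 (5 vertices)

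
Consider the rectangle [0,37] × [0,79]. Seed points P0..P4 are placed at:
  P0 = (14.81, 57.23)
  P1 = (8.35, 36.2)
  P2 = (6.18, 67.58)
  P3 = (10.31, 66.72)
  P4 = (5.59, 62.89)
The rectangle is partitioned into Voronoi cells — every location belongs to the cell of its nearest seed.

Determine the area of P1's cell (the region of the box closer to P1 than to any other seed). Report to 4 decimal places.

Area of P1's cell: 1647.2516

1. box [0,37]×[0,79]: [(0, 0) (37, 0) (37, 79) (0, 79)]
2. ⊥bis P1·P0 via (11.58,46.715): [(0, 50.2721) (0, 0) (37, 0) (37, 38.9065)]  |A|=1649.8046
3. ⊥bis P1·P2 via (7.265,51.89): [(0, 50.2721) (0, 0) (37, 0) (37, 38.9065)]  |A|=1649.8046
4. ⊥bis P1·P3 via (9.33,51.46): [(0, 50.2721) (0, 0) (37, 0) (37, 38.9065)]  |A|=1649.8046
5. ⊥bis P1·P4 via (6.97,49.545): [(3.5264, 49.1889) (0, 48.8242) (0, 0) (37, 0) (37, 38.9065)]  |A|=1647.2516
6. canonical 5-gon: [(3.5264, 49.1889) (0, 48.8242) (0, 0) (37, 0) (37, 38.9065)]
7. shoelace: 1647.2516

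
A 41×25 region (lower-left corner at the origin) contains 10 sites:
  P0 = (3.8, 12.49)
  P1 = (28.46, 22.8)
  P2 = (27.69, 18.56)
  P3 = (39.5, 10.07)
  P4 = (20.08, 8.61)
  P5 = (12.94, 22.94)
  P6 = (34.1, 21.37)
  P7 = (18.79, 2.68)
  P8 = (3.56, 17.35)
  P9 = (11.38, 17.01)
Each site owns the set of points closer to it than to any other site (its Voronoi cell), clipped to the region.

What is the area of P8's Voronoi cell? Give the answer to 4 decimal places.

Area of P8's cell: 71.8067

1. box [0,41]×[0,25]: [(0, 0) (41, 0) (41, 25) (0, 25)]
2. ⊥bis P8·P0 via (3.68,14.92): [(0, 14.7383) (41, 16.763) (41, 25) (0, 25)]  |A|=379.2247
3. ⊥bis P8·P1 via (16.01,20.075): [(0, 14.7383) (16.9944, 15.5775) (14.932, 25) (0, 25)]  |A|=157.5445
4. ⊥bis P8·P2 via (15.625,17.955): [(0, 14.7383) (15.7473, 15.5159) (15.3727, 22.9868) (14.932, 25) (0, 25)]  |A|=152.8745
5. ⊥bis P8·P3 via (21.53,13.71): [(0, 14.7383) (15.7473, 15.5159) (15.3727, 22.9868) (14.932, 25) (0, 25)]  |A|=152.8745
6. ⊥bis P8·P4 via (11.82,12.98): [(0, 14.7383) (13.0923, 15.3848) (15.5235, 19.9801) (15.3727, 22.9868) (14.932, 25) (0, 25)]  |A|=146.9336
7. ⊥bis P8·P5 via (8.25,20.145): [(0, 14.7383) (11.1442, 15.2886) (5.3567, 25) (0, 25)]  |A|=83.1896
8. ⊥bis P8·P6 via (18.83,19.36): [(0, 14.7383) (11.1442, 15.2886) (5.3567, 25) (0, 25)]  |A|=83.1896
9. ⊥bis P8·P7 via (11.175,10.015): [(0, 14.7383) (11.1442, 15.2886) (5.3567, 25) (0, 25)]  |A|=83.1896
10. ⊥bis P8·P9 via (7.47,17.18): [(0, 14.7383) (7.3797, 15.1027) (7.6432, 21.1632) (5.3567, 25) (0, 25)]  |A|=71.8067
11. canonical 5-gon: [(0, 14.7383) (7.3797, 15.1027) (7.6432, 21.1632) (5.3567, 25) (0, 25)]
12. shoelace: 71.8067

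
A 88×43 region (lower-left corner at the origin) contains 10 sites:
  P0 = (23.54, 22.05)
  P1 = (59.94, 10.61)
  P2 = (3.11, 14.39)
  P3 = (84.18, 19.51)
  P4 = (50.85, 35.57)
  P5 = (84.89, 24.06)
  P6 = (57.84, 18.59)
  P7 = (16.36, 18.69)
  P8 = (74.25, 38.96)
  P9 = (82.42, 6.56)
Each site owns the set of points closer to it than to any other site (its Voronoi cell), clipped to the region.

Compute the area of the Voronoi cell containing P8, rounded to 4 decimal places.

Area of P8's cell: 320.9710

1. box [0,88]×[0,43]: [(0, 0) (88, 0) (88, 43) (0, 43)]
2. ⊥bis P8·P0 via (48.895,30.505): [(59.0673, 0) (88, 0) (88, 43) (44.7284, 43)]  |A|=1552.3924
3. ⊥bis P8·P1 via (67.095,24.785): [(47.505, 34.6733) (88, 14.233) (88, 43) (44.7284, 43)]  |A|=762.616
4. ⊥bis P8·P2 via (38.68,26.675): [(47.505, 34.6733) (88, 14.233) (88, 43) (44.7284, 43)]  |A|=762.616
5. ⊥bis P8·P3 via (79.215,29.235): [(47.505, 34.6733) (68.8066, 23.9211) (88, 33.7201) (88, 43) (44.7284, 43)]  |A|=575.6033
6. ⊥bis P8·P4 via (62.55,37.265): [(64.1421, 26.2755) (68.8066, 23.9211) (88, 33.7201) (88, 43) (61.7192, 43)]  |A|=375.9151
7. ⊥bis P8·P5 via (79.57,31.51): [(64.1421, 26.2755) (68.8066, 23.9211) (69.284, 24.1648) (88, 37.5298) (88, 43) (61.7192, 43)]  |A|=340.2637
8. ⊥bis P8·P6 via (66.045,28.775): [(63.4807, 30.8408) (70.6006, 25.105) (88, 37.5298) (88, 43) (61.7192, 43)]  |A|=320.971
9. ⊥bis P8·P7 via (45.305,28.825): [(63.4807, 30.8408) (70.6006, 25.105) (88, 37.5298) (88, 43) (61.7192, 43)]  |A|=320.971
10. ⊥bis P8·P9 via (78.335,22.76): [(63.4807, 30.8408) (70.6006, 25.105) (88, 37.5298) (88, 43) (61.7192, 43)]  |A|=320.971
11. canonical 5-gon: [(63.4807, 30.8408) (70.6006, 25.105) (88, 37.5298) (88, 43) (61.7192, 43)]
12. shoelace: 320.971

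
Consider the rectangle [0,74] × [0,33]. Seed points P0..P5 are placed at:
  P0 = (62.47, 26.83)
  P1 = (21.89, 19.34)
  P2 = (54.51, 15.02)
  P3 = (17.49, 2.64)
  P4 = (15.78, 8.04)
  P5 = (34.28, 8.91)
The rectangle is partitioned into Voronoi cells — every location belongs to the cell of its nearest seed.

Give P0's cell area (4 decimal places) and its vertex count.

1. box [0,74]×[0,33]: [(0, 0) (74, 0) (74, 33) (0, 33)]
2. ⊥bis P0·P1 via (42.18,23.085): [(46.4409, 0) (74, 0) (74, 33) (40.35, 33)]  |A|=1009.9512
3. ⊥bis P0·P2 via (58.49,20.925): [(74, 10.4712) (74, 33) (40.5747, 33)]  |A|=376.5162
4. ⊥bis P0·P3 via (39.98,14.735): [(74, 10.4712) (74, 33) (40.5747, 33)]  |A|=376.5162
5. ⊥bis P0·P4 via (39.125,17.435): [(74, 10.4712) (74, 33) (40.5747, 33)]  |A|=376.5162
6. ⊥bis P0·P5 via (48.375,17.87): [(74, 10.4712) (74, 33) (40.5747, 33)]  |A|=376.5162
7. canonical 3-gon: [(74, 10.4712) (74, 33) (40.5747, 33)]
8. shoelace: 376.5162

Area of P0's cell: 376.5162 (3 vertices)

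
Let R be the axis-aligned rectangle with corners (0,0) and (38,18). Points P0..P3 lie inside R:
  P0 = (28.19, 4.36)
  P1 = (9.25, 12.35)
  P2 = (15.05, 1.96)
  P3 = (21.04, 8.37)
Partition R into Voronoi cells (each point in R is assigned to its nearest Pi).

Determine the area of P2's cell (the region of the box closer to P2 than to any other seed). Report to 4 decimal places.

Area of P2's cell: 101.4757

1. box [0,38]×[0,18]: [(0, 0) (38, 0) (38, 18) (0, 18)]
2. ⊥bis P2·P0 via (21.62,3.16): [(0, 0) (22.1972, 0) (18.9095, 18) (0, 18)]  |A|=369.96
3. ⊥bis P2·P1 via (12.15,7.155): [(0, 0.3725) (0, 0) (22.1972, 0) (20.0816, 11.5827)]  |A|=132.2915
4. ⊥bis P2·P3 via (18.045,5.165): [(14.5073, 8.4709) (0, 0.3725) (0, 0) (22.1972, 0) (21.9142, 1.5493)]  |A|=101.4757
5. canonical 5-gon: [(14.5073, 8.4709) (0, 0.3725) (0, 0) (22.1972, 0) (21.9142, 1.5493)]
6. shoelace: 101.4757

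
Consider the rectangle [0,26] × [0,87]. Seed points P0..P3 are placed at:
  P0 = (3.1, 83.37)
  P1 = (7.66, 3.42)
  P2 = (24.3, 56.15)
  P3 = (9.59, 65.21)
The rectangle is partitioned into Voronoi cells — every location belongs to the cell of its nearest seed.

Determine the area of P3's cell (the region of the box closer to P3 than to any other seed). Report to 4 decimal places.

1. box [0,26]×[0,87]: [(0, 0) (26, 0) (26, 87) (0, 87)]
2. ⊥bis P3·P0 via (6.345,74.29): [(0, 72.0224) (0, 0) (26, 0) (26, 81.3143)]  |A|=1993.3773
3. ⊥bis P3·P1 via (8.625,34.315): [(0, 72.0224) (0, 34.5844) (26, 33.7723) (26, 81.3143)]  |A|=1104.7402
4. ⊥bis P3·P2 via (16.945,60.68): [(0, 72.0224) (0, 34.5844) (0.8561, 34.5577) (26, 75.3819) (26, 81.3143)]  |A|=581.6256
5. canonical 5-gon: [(0, 72.0224) (0, 34.5844) (0.8561, 34.5577) (26, 75.3819) (26, 81.3143)]
6. shoelace: 581.6256

Area of P3's cell: 581.6256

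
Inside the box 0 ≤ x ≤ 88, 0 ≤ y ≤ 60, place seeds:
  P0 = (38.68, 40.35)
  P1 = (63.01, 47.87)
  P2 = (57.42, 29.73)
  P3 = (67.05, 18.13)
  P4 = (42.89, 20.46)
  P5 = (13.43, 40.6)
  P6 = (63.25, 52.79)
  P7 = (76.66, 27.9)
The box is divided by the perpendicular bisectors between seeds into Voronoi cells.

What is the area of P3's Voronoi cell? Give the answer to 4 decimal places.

1. box [0,88]×[0,60]: [(0, 0) (88, 0) (88, 60) (0, 60)]
2. ⊥bis P3·P0 via (52.865,29.24): [(29.9636, 0) (88, 0) (88, 60) (76.9569, 60)]  |A|=2072.3851
3. ⊥bis P3·P1 via (65.03,33): [(54.7121, 31.5984) (29.9636, 0) (88, 0) (88, 36.1203)]  |A|=1518.1126
4. ⊥bis P3·P2 via (62.235,23.93): [(74.7511, 34.3206) (33.4097, 0) (88, 0) (88, 36.1203)]  |A|=1176.062
5. ⊥bis P3·P4 via (54.97,19.295): [(74.7511, 34.3206) (54.8236, 17.7773) (53.1092, 0) (88, 0) (88, 36.1203)]  |A|=1000.96
6. ⊥bis P3·P5 via (40.24,29.365): [(74.7511, 34.3206) (54.8236, 17.7773) (53.1092, 0) (88, 0) (88, 36.1203)]  |A|=1000.96
7. ⊥bis P3·P6 via (65.15,35.46): [(74.7511, 34.3206) (54.8236, 17.7773) (53.1092, 0) (88, 0) (88, 36.1203)]  |A|=1000.96
8. ⊥bis P3·P7 via (71.855,23.015): [(66.9475, 27.8422) (54.8236, 17.7773) (53.1092, 0) (88, 0) (88, 7.1344)]  |A|=659.9531
9. canonical 5-gon: [(66.9475, 27.8422) (54.8236, 17.7773) (53.1092, 0) (88, 0) (88, 7.1344)]
10. shoelace: 659.9531

Area of P3's cell: 659.9531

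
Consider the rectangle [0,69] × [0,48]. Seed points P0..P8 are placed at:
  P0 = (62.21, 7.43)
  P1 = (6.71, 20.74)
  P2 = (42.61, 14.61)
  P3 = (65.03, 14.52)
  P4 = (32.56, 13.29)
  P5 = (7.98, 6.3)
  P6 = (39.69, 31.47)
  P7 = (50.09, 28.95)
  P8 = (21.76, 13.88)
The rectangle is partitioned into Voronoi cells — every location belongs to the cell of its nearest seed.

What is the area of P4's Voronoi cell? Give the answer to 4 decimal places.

1. box [0,69]×[0,48]: [(0, 0) (69, 0) (69, 48) (0, 48)]
2. ⊥bis P4·P0 via (47.385,10.36): [(0, 0) (45.3375, 0) (54.8241, 48) (0, 48)]  |A|=2403.8783
3. ⊥bis P4·P1 via (19.635,17.015): [(14.7313, 0) (45.3375, 0) (54.8241, 48) (28.5649, 48)]  |A|=1364.7702
4. ⊥bis P4·P2 via (37.585,13.95): [(14.7313, 0) (39.4172, 0) (33.1128, 48) (28.5649, 48)]  |A|=701.6119
5. ⊥bis P4·P3 via (48.795,13.905): [(14.7313, 0) (39.4172, 0) (33.1128, 48) (28.5649, 48)]  |A|=701.6119
6. ⊥bis P4·P5 via (20.27,9.795): [(18.9212, 14.5381) (23.0555, 0) (39.4172, 0) (33.1128, 48) (28.5649, 48)]  |A|=641.1026
7. ⊥bis P4·P6 via (36.125,22.38): [(22.6988, 27.6456) (18.9212, 14.5381) (23.0555, 0) (39.4172, 0) (36.4969, 22.2341)]  |A|=426.2141
8. ⊥bis P4·P7 via (41.325,21.12): [(22.6988, 27.6456) (18.9212, 14.5381) (23.0555, 0) (39.4172, 0) (36.4969, 22.2341)]  |A|=426.2141
9. ⊥bis P4·P8 via (27.16,13.585): [(27.8184, 25.6377) (26.4179, 0) (39.4172, 0) (36.4969, 22.2341)]  |A|=258.1471
10. canonical 4-gon: [(27.8184, 25.6377) (26.4179, 0) (39.4172, 0) (36.4969, 22.2341)]
11. shoelace: 258.1471

Area of P4's cell: 258.1471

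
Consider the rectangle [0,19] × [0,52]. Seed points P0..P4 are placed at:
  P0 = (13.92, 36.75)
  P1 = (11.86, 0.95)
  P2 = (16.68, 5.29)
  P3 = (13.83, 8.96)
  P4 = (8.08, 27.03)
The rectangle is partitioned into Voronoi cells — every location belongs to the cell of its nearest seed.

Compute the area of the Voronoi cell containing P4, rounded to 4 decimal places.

1. box [0,19]×[0,52]: [(0, 0) (19, 0) (19, 52) (0, 52)]
2. ⊥bis P4·P0 via (11,31.89): [(0, 38.4991) (0, 0) (19, 0) (19, 27.0834)]  |A|=623.0335
3. ⊥bis P4·P1 via (9.97,13.99): [(0, 38.4991) (0, 12.545) (19, 15.2988) (19, 27.0834)]  |A|=358.5178
4. ⊥bis P4·P2 via (12.38,16.16): [(0, 38.4991) (0, 12.545) (5.116, 13.2865) (19, 18.7788) (19, 27.0834)]  |A|=334.3597
5. ⊥bis P4·P3 via (10.955,17.995): [(0, 38.4991) (0, 14.509) (19, 20.555) (19, 27.0834)]  |A|=289.9253
6. canonical 4-gon: [(0, 38.4991) (0, 14.509) (19, 20.555) (19, 27.0834)]
7. shoelace: 289.9253

Area of P4's cell: 289.9253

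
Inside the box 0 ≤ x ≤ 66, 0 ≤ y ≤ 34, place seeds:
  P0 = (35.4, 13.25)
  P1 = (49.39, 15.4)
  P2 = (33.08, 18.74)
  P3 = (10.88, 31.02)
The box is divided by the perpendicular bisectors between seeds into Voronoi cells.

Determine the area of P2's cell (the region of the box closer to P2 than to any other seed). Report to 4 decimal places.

Area of P2's cell: 445.4679

1. box [0,66]×[0,34]: [(0, 0) (66, 0) (66, 34) (0, 34)]
2. ⊥bis P2·P0 via (34.24,15.995): [(0, 1.5256) (66, 29.4163) (66, 34) (0, 34)]  |A|=1222.9145
3. ⊥bis P2·P1 via (41.235,17.07): [(0, 1.5256) (41.6567, 19.1292) (44.702, 34) (0, 34)]  |A|=1008.7643
4. ⊥bis P2·P3 via (21.98,24.88): [(11.8258, 6.5231) (41.6567, 19.1292) (44.702, 34) (27.0248, 34)]  |A|=445.4679
5. canonical 4-gon: [(11.8258, 6.5231) (41.6567, 19.1292) (44.702, 34) (27.0248, 34)]
6. shoelace: 445.4679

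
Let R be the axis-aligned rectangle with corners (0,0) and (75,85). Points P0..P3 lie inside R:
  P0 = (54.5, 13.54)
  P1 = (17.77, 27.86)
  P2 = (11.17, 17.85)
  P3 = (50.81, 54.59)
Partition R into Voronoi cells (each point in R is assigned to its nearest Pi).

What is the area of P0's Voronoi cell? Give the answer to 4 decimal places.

Area of P0's cell: 1371.3960

1. box [0,75]×[0,85]: [(0, 0) (75, 0) (75, 85) (0, 85)]
2. ⊥bis P0·P1 via (36.135,20.7): [(28.0646, 0) (75, 0) (75, 85) (61.2038, 85)]  |A|=2581.0921
3. ⊥bis P0·P2 via (32.835,15.695): [(32.373, 11.0508) (31.2738, 0) (75, 0) (75, 85) (61.2038, 85)]  |A|=2563.3601
4. ⊥bis P0·P3 via (52.655,34.065): [(40.9349, 33.0115) (32.373, 11.0508) (31.2738, 0) (75, 0) (75, 36.0736)]  |A|=1371.396
5. canonical 5-gon: [(40.9349, 33.0115) (32.373, 11.0508) (31.2738, 0) (75, 0) (75, 36.0736)]
6. shoelace: 1371.396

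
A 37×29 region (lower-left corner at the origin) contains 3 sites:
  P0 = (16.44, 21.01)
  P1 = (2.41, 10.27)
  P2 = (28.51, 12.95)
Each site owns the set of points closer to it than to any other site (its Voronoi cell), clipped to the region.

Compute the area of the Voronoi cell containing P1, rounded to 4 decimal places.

1. box [0,37]×[0,29]: [(0, 0) (37, 0) (37, 29) (0, 29)]
2. ⊥bis P1·P0 via (9.425,15.64): [(0, 27.9522) (0, 0) (21.3975, 0)]  |A|=299.0528
3. ⊥bis P1·P2 via (15.46,11.61): [(15.917, 7.1593) (0, 27.9522) (0, 0) (16.6521, 0)]  |A|=282.0662
4. canonical 4-gon: [(15.917, 7.1593) (0, 27.9522) (0, 0) (16.6521, 0)]
5. shoelace: 282.0662

Area of P1's cell: 282.0662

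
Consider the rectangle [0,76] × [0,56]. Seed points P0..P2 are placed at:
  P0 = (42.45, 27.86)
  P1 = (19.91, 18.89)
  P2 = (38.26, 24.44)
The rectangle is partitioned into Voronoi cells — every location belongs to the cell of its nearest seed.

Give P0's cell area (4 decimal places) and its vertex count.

Area of P0's cell: 2074.8639 (5 vertices)

1. box [0,76]×[0,56]: [(0, 0) (76, 0) (76, 56) (0, 56)]
2. ⊥bis P0·P1 via (31.18,23.375): [(40.4823, 0) (76, 0) (76, 56) (18.1966, 56)]  |A|=2612.9914
3. ⊥bis P0·P2 via (40.355,26.15): [(20.2955, 50.7258) (61.6994, 0) (76, 0) (76, 56) (18.1966, 56)]  |A|=2074.8639
4. canonical 5-gon: [(20.2955, 50.7258) (61.6994, 0) (76, 0) (76, 56) (18.1966, 56)]
5. shoelace: 2074.8639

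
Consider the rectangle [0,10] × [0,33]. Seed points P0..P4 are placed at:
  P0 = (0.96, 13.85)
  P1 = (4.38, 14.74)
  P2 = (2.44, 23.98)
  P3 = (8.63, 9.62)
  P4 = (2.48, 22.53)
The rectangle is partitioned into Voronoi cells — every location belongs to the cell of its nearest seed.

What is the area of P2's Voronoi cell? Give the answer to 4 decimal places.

1. box [0,10]×[0,33]: [(0, 0) (10, 0) (10, 33) (0, 33)]
2. ⊥bis P2·P0 via (1.7,18.915): [(0, 19.1634) (10, 17.7024) (10, 33) (0, 33)]  |A|=145.6713
3. ⊥bis P2·P1 via (3.41,19.36): [(0, 19.1634) (1.4585, 18.9503) (10, 20.7436) (10, 33) (0, 33)]  |A|=132.683
4. ⊥bis P2·P3 via (5.535,16.8): [(0, 19.1634) (1.4585, 18.9503) (10, 20.7436) (10, 33) (0, 33)]  |A|=132.683
5. ⊥bis P2·P4 via (2.46,23.255): [(0, 23.1871) (10, 23.463) (10, 33) (0, 33)]  |A|=96.7493
6. canonical 4-gon: [(0, 23.1871) (10, 23.463) (10, 33) (0, 33)]
7. shoelace: 96.7493

Area of P2's cell: 96.7493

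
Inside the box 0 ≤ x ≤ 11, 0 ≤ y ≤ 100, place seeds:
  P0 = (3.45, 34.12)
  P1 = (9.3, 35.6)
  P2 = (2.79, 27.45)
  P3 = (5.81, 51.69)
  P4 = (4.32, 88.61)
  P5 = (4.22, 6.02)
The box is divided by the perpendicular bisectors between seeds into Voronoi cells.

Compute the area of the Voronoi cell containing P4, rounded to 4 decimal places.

1. box [0,11]×[0,100]: [(0, 0) (11, 0) (11, 100) (0, 100)]
2. ⊥bis P4·P0 via (3.885,61.365): [(0, 61.427) (11, 61.2514) (11, 100) (0, 100)]  |A|=425.2686
3. ⊥bis P4·P1 via (6.81,62.105): [(0, 61.4652) (11, 62.4986) (11, 100) (0, 100)]  |A|=418.1987
4. ⊥bis P4·P2 via (3.555,58.03): [(0, 61.4652) (11, 62.4986) (11, 100) (0, 100)]  |A|=418.1987
5. ⊥bis P4·P3 via (5.065,70.15): [(0, 69.9456) (11, 70.3895) (11, 100) (0, 100)]  |A|=328.1569
6. ⊥bis P4·P5 via (4.27,47.315): [(0, 69.9456) (11, 70.3895) (11, 100) (0, 100)]  |A|=328.1569
7. canonical 4-gon: [(0, 69.9456) (11, 70.3895) (11, 100) (0, 100)]
8. shoelace: 328.1569

Area of P4's cell: 328.1569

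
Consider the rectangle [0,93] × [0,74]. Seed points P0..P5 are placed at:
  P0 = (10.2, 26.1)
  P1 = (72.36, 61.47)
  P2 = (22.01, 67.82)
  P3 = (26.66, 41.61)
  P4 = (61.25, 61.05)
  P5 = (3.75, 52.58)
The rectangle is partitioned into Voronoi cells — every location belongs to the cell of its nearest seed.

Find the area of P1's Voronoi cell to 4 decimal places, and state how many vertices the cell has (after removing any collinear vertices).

Area of P1's cell: 1860.7745 (5 vertices)

1. box [0,93]×[0,74]: [(0, 0) (93, 0) (93, 74) (0, 74)]
2. ⊥bis P1·P0 via (41.28,43.785): [(66.1943, 0) (93, 0) (93, 74) (24.0872, 74)]  |A|=3541.583
3. ⊥bis P1·P2 via (47.185,64.645): [(43.9602, 39.0748) (66.1943, 0) (93, 0) (93, 74) (48.3648, 74)]  |A|=3117.6328
4. ⊥bis P1·P3 via (49.51,51.54): [(46.427, 58.6344) (71.9079, 0) (93, 0) (93, 74) (48.3648, 74)]  |A|=2684.4866
5. ⊥bis P1·P4 via (66.805,61.26): [(68.8553, 7.0244) (71.9079, 0) (93, 0) (93, 74) (66.3234, 74)]  |A|=1860.7745
6. ⊥bis P1·P5 via (38.055,57.025): [(68.8553, 7.0244) (71.9079, 0) (93, 0) (93, 74) (66.3234, 74)]  |A|=1860.7745
7. canonical 5-gon: [(68.8553, 7.0244) (71.9079, 0) (93, 0) (93, 74) (66.3234, 74)]
8. shoelace: 1860.7745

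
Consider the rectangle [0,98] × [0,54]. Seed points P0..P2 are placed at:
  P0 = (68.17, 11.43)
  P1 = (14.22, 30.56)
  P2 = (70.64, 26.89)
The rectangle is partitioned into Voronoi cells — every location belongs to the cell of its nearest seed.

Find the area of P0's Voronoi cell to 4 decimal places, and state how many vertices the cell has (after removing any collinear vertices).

1. box [0,98]×[0,54]: [(0, 0) (98, 0) (98, 54) (0, 54)]
2. ⊥bis P0·P1 via (41.195,20.995): [(33.7504, 0) (98, 0) (98, 54) (52.8982, 54)]  |A|=2952.4879
3. ⊥bis P0·P2 via (69.405,19.16): [(42.0917, 23.5238) (33.7504, 0) (98, 0) (98, 14.5915)]  |A|=1163.5881
4. canonical 4-gon: [(42.0917, 23.5238) (33.7504, 0) (98, 0) (98, 14.5915)]
5. shoelace: 1163.5881

Area of P0's cell: 1163.5881 (4 vertices)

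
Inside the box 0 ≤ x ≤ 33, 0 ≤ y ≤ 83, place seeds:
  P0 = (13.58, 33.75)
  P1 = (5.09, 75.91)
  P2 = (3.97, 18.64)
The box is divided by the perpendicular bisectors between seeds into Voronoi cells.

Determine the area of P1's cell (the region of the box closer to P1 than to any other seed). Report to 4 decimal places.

1. box [0,33]×[0,83]: [(0, 0) (33, 0) (33, 83) (0, 83)]
2. ⊥bis P1·P0 via (9.335,54.83): [(0, 52.9502) (33, 59.5956) (33, 83) (0, 83)]  |A|=881.9957
3. ⊥bis P1·P2 via (4.53,47.275): [(0, 52.9502) (33, 59.5956) (33, 83) (0, 83)]  |A|=881.9957
4. canonical 4-gon: [(0, 52.9502) (33, 59.5956) (33, 83) (0, 83)]
5. shoelace: 881.9957

Area of P1's cell: 881.9957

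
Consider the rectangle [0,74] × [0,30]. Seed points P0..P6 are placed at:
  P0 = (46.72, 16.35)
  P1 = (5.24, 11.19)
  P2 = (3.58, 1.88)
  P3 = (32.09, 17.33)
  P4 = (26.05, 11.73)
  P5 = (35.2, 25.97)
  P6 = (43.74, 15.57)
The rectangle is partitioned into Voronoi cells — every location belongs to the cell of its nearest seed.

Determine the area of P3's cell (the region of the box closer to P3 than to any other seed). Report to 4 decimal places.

1. box [0,74]×[0,30]: [(0, 0) (74, 0) (74, 30) (0, 30)]
2. ⊥bis P3·P0 via (39.405,16.84): [(0, 0) (38.277, 0) (40.2865, 30) (0, 30)]  |A|=1178.4524
3. ⊥bis P3·P1 via (18.665,14.26): [(21.9259, 0) (38.277, 0) (40.2865, 30) (15.0656, 30)]  |A|=623.579
4. ⊥bis P3·P2 via (17.835,9.605): [(21.1126, 3.5569) (23.0401, 0) (38.277, 0) (40.2865, 30) (15.0656, 30)]  |A|=621.5976
5. ⊥bis P3·P4 via (29.07,14.53): [(15.1765, 29.5151) (38.5643, 4.2897) (40.2865, 30) (15.0656, 30)]  |A|=328.49
6. ⊥bis P3·P5 via (33.645,21.65): [(16.8705, 27.688) (38.5643, 4.2897) (39.584, 19.5122)]  |A|=177.047
7. ⊥bis P3·P6 via (37.915,16.45): [(38.4398, 19.9241) (16.8705, 27.688) (36.4263, 6.5957)]  |A|=151.5586
8. canonical 3-gon: [(38.4398, 19.9241) (16.8705, 27.688) (36.4263, 6.5957)]
9. shoelace: 151.5586

Area of P3's cell: 151.5586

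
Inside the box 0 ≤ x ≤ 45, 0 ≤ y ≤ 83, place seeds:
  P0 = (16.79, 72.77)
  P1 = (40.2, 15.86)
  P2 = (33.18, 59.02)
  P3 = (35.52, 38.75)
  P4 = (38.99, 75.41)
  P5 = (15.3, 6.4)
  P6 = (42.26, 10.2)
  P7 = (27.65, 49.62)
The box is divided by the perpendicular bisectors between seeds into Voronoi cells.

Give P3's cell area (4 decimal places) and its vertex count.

1. box [0,45]×[0,83]: [(0, 0) (45, 0) (45, 83) (0, 83)]
2. ⊥bis P3·P0 via (26.155,55.76): [(0, 41.3601) (0, 0) (45, 0) (45, 66.1353)]  |A|=2418.6469
3. ⊥bis P3·P1 via (37.86,27.305): [(0, 41.3601) (0, 19.5643) (45, 28.7648) (45, 66.1353)]  |A|=1331.2419
4. ⊥bis P3·P2 via (34.35,48.885): [(8.1804, 45.8639) (0, 41.3601) (0, 19.5643) (45, 28.7648) (45, 50.1145)]  |A|=1036.302
5. ⊥bis P3·P4 via (37.255,57.08): [(8.1804, 45.8639) (0, 41.3601) (0, 19.5643) (45, 28.7648) (45, 50.1145)]  |A|=1036.302
6. ⊥bis P3·P5 via (25.41,22.575): [(8.1804, 45.8639) (0, 41.3601) (0, 38.4572) (22.7764, 24.2211) (45, 28.7648) (45, 50.1145)]  |A|=821.145
7. ⊥bis P3·P6 via (38.89,24.475): [(8.1804, 45.8639) (0, 41.3601) (0, 38.4572) (22.7764, 24.2211) (45, 28.7648) (45, 50.1145)]  |A|=821.145
8. ⊥bis P3·P7 via (31.585,44.185): [(38.7835, 49.3968) (12.7053, 30.5159) (22.7764, 24.2211) (45, 28.7648) (45, 50.1145)]  |A|=486.8958
9. canonical 5-gon: [(38.7835, 49.3968) (12.7053, 30.5159) (22.7764, 24.2211) (45, 28.7648) (45, 50.1145)]
10. shoelace: 486.8958

Area of P3's cell: 486.8958 (5 vertices)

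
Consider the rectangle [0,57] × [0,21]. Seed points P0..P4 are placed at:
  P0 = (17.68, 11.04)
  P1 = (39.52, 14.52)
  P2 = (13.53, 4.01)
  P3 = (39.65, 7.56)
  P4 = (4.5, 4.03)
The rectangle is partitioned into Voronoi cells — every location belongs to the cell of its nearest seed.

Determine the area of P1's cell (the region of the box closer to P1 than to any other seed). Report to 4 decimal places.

Area of P1's cell: 286.2412

1. box [0,57]×[0,21]: [(0, 0) (57, 0) (57, 21) (0, 21)]
2. ⊥bis P1·P0 via (28.6,12.78): [(30.6364, 0) (57, 0) (57, 21) (27.2902, 21)]  |A|=588.7708
3. ⊥bis P1·P2 via (26.525,9.265): [(30.6364, 0) (57, 0) (57, 21) (27.2902, 21)]  |A|=588.7708
4. ⊥bis P1·P3 via (39.585,11.04): [(28.909, 10.8406) (57, 11.3653) (57, 21) (27.2902, 21)]  |A|=286.2412
5. ⊥bis P1·P4 via (22.01,9.275): [(28.909, 10.8406) (57, 11.3653) (57, 21) (27.2902, 21)]  |A|=286.2412
6. canonical 4-gon: [(28.909, 10.8406) (57, 11.3653) (57, 21) (27.2902, 21)]
7. shoelace: 286.2412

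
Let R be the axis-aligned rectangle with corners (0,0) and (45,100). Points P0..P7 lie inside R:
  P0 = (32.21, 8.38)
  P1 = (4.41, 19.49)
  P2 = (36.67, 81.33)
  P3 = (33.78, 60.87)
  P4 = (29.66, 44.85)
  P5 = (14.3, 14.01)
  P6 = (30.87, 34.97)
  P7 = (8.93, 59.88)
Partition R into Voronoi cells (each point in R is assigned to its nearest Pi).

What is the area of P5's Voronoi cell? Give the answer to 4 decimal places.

Area of P5's cell: 424.1564

1. box [0,45]×[0,100]: [(0, 0) (45, 0) (45, 100) (0, 100)]
2. ⊥bis P5·P0 via (23.255,11.195): [(0, 0) (19.7359, 0) (45, 80.3696) (45, 100) (0, 100)]  |A|=3484.7656
3. ⊥bis P5·P1 via (9.355,16.75): [(0.0739, 0) (19.7359, 0) (45, 80.3696) (45, 81.0801)]  |A|=806.072
4. ⊥bis P5·P2 via (25.485,47.67): [(26.3317, 47.3886) (0.0739, 0) (19.7359, 0) (33.8474, 44.8912)]  |A|=652.1916
5. ⊥bis P5·P3 via (24.04,37.44): [(21.4222, 38.5282) (0.0739, 0) (19.7359, 0) (30.6423, 34.6954)]  |A|=559.6193
6. ⊥bis P5·P4 via (21.98,29.43): [(17.5919, 31.6155) (0.0739, 0) (19.7359, 0) (28.0386, 26.4125)]  |A|=470.3727
7. ⊥bis P5·P6 via (22.585,24.49): [(16.3673, 29.4054) (0.0739, 0) (19.7359, 0) (26.4691, 21.4195)]  |A|=424.1564
8. ⊥bis P5·P7 via (11.615,36.945): [(16.3673, 29.4054) (0.0739, 0) (19.7359, 0) (26.4691, 21.4195)]  |A|=424.1564
9. canonical 4-gon: [(16.3673, 29.4054) (0.0739, 0) (19.7359, 0) (26.4691, 21.4195)]
10. shoelace: 424.1564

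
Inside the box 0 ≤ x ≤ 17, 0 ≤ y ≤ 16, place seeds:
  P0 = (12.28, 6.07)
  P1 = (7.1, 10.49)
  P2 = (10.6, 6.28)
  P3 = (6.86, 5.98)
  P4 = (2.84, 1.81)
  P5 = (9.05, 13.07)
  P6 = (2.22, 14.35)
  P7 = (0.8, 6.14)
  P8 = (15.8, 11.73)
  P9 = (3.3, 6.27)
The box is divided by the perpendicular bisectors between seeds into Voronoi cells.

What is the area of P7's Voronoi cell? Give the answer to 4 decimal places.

Area of P7's cell: 13.4989

1. box [0,17]×[0,16]: [(0, 0) (17, 0) (17, 16) (0, 16)]
2. ⊥bis P7·P0 via (6.54,6.105): [(0, 0) (6.5028, 0) (6.6003, 16) (0, 16)]  |A|=104.8249
3. ⊥bis P7·P1 via (3.95,8.315): [(0, 14.0357) (0, 0) (6.5028, 0) (6.5307, 4.5775)]  |A|=60.7144
4. ⊥bis P7·P2 via (5.7,6.21): [(5.7063, 5.7714) (0, 14.0357) (0, 0) (5.7887, 0)]  |A|=56.7503
5. ⊥bis P7·P3 via (3.83,6.06): [(3.8918, 8.3993) (0, 14.0357) (0, 0) (3.67, 0)]  |A|=42.7246
6. ⊥bis P7·P4 via (1.82,3.975): [(3.7996, 4.9076) (3.8918, 8.3993) (0, 14.0357) (0, 3.1175)]  |A|=27.7964
7. ⊥bis P7·P5 via (4.925,9.605): [(3.7996, 4.9076) (3.8918, 8.3993) (0, 14.0357) (0, 3.1175)]  |A|=27.7964
8. ⊥bis P7·P6 via (1.51,10.245): [(3.7996, 4.9076) (3.8918, 8.3993) (2.7676, 10.0275) (0, 10.5062) (0, 3.1175)]  |A|=22.9123
9. ⊥bis P7·P8 via (8.3,8.935): [(3.7996, 4.9076) (3.8918, 8.3993) (2.7676, 10.0275) (0, 10.5062) (0, 3.1175)]  |A|=22.9123
10. ⊥bis P7·P9 via (2.05,6.205): [(2.1577, 4.1341) (1.8429, 10.1874) (0, 10.5062) (0, 3.1175)]  |A|=13.4989
11. canonical 4-gon: [(2.1577, 4.1341) (1.8429, 10.1874) (0, 10.5062) (0, 3.1175)]
12. shoelace: 13.4989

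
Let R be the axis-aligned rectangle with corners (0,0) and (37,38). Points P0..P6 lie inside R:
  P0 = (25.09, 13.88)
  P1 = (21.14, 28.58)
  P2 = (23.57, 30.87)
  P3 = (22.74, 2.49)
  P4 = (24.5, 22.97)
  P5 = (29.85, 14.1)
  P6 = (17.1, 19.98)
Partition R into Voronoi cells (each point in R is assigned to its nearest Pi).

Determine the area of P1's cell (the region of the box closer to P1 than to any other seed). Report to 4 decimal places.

1. box [0,37]×[0,38]: [(0, 0) (37, 0) (37, 38) (0, 38)]
2. ⊥bis P1·P0 via (23.115,21.23): [(0, 15.0188) (37, 24.961) (37, 38) (0, 38)]  |A|=666.3731
3. ⊥bis P1·P2 via (22.355,29.725): [(0, 15.0188) (28.8965, 22.7835) (14.5567, 38) (0, 38)]  |A|=442.7893
4. ⊥bis P1·P3 via (21.94,15.535): [(0, 15.0188) (28.8965, 22.7835) (14.5567, 38) (0, 38)]  |A|=442.7893
5. ⊥bis P1·P4 via (22.82,25.775): [(0, 15.0188) (8.8165, 17.3879) (24.9022, 27.0221) (14.5567, 38) (0, 38)]  |A|=389.4582
6. ⊥bis P1·P5 via (25.495,21.34): [(0, 15.0188) (8.8165, 17.3879) (24.9022, 27.0221) (14.5567, 38) (0, 38)]  |A|=389.4582
7. ⊥bis P1·P6 via (19.12,24.28): [(0, 33.262) (19.7947, 23.9631) (24.9022, 27.0221) (14.5567, 38) (0, 38)]  |A|=192.9186
8. canonical 5-gon: [(0, 33.262) (19.7947, 23.9631) (24.9022, 27.0221) (14.5567, 38) (0, 38)]
9. shoelace: 192.9186

Area of P1's cell: 192.9186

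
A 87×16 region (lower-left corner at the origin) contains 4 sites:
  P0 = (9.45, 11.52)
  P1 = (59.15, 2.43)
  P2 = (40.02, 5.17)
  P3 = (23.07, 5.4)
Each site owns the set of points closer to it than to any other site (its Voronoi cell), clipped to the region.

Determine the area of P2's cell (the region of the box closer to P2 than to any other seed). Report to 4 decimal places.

Area of P2's cell: 297.6756

1. box [0,87]×[0,16]: [(0, 0) (87, 0) (87, 16) (0, 16)]
2. ⊥bis P2·P0 via (24.735,8.345): [(23.0016, 0) (87, 0) (87, 16) (26.3251, 16)]  |A|=997.3866
3. ⊥bis P2·P1 via (49.585,3.8): [(23.0016, 0) (49.0407, 0) (51.3324, 16) (26.3251, 16)]  |A|=408.3717
4. ⊥bis P2·P3 via (31.545,5.285): [(31.4733, 0) (49.0407, 0) (51.3324, 16) (31.6904, 16)]  |A|=297.6756
5. canonical 4-gon: [(31.4733, 0) (49.0407, 0) (51.3324, 16) (31.6904, 16)]
6. shoelace: 297.6756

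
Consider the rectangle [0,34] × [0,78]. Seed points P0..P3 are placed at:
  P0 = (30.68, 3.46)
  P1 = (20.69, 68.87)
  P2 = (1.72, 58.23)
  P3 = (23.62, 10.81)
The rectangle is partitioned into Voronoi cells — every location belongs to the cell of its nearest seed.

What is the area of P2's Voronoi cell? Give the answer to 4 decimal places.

1. box [0,34]×[0,78]: [(0, 0) (34, 0) (34, 78) (0, 78)]
2. ⊥bis P2·P0 via (16.2,30.845): [(0, 22.2791) (34, 40.2569) (34, 78) (0, 78)]  |A|=1588.8878
3. ⊥bis P2·P1 via (11.205,63.55): [(0, 22.2791) (26.4954, 36.2888) (3.1002, 78) (0, 78)]  |A|=802.8306
4. ⊥bis P2·P3 via (12.67,34.52): [(0, 28.6686) (24.439, 39.9553) (3.1002, 78) (0, 78)]  |A|=661.7769
5. canonical 4-gon: [(0, 28.6686) (24.439, 39.9553) (3.1002, 78) (0, 78)]
6. shoelace: 661.7769

Area of P2's cell: 661.7769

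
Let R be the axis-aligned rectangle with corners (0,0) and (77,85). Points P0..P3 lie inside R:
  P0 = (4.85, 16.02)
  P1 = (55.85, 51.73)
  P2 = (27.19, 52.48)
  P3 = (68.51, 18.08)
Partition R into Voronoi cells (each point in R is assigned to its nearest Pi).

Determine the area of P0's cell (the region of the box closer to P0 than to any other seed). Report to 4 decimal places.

1. box [0,77]×[0,85]: [(0, 0) (77, 0) (77, 85) (0, 85)]
2. ⊥bis P0·P1 via (30.35,33.875): [(0, 77.22) (0, 0) (54.0691, 0)]  |A|=2087.6096
3. ⊥bis P0·P2 via (16.02,34.25): [(40.6577, 19.1538) (0, 44.0659) (0, 0) (54.0691, 0)]  |A|=1413.6243
4. ⊥bis P0·P3 via (36.68,17.05): [(36.5301, 21.6829) (0, 44.0659) (0, 0) (37.2317, 0)]  |A|=1208.5115
5. canonical 4-gon: [(36.5301, 21.6829) (0, 44.0659) (0, 0) (37.2317, 0)]
6. shoelace: 1208.5115

Area of P0's cell: 1208.5115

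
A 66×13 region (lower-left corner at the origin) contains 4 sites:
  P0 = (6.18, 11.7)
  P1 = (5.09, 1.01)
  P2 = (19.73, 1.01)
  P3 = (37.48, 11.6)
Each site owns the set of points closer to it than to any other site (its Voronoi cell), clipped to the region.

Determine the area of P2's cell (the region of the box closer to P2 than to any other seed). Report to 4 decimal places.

Area of P2's cell: 187.7948

1. box [0,66]×[0,13]: [(0, 0) (66, 0) (66, 13) (0, 13)]
2. ⊥bis P2·P0 via (12.955,6.355): [(7.9414, 0) (66, 0) (66, 13) (18.1974, 13)]  |A|=688.0979
3. ⊥bis P2·P1 via (12.41,1.01): [(12.41, 5.6642) (12.41, 0) (66, 0) (66, 13) (18.1974, 13)]  |A|=675.4422
4. ⊥bis P2·P3 via (28.605,6.305): [(12.41, 5.6642) (12.41, 0) (32.3667, 0) (24.6106, 13) (18.1974, 13)]  |A|=187.7948
5. canonical 5-gon: [(12.41, 5.6642) (12.41, 0) (32.3667, 0) (24.6106, 13) (18.1974, 13)]
6. shoelace: 187.7948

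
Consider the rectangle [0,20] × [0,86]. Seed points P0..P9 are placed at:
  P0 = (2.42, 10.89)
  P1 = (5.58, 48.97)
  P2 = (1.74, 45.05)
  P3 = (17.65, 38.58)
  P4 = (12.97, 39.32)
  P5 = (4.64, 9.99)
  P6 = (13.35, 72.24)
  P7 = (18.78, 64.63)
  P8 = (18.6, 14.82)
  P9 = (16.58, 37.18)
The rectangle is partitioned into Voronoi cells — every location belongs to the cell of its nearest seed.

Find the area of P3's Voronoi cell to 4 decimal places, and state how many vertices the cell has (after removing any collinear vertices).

Area of P3's cell: 52.8068 (5 vertices)

1. box [0,20]×[0,86]: [(0, 0) (20, 0) (20, 86) (0, 86)]
2. ⊥bis P3·P0 via (10.035,24.735): [(0, 30.2544) (20, 19.2541) (20, 86) (0, 86)]  |A|=1224.915
3. ⊥bis P3·P1 via (11.615,43.775): [(0, 30.2819) (0, 30.2544) (20, 19.2541) (20, 53.5158)]  |A|=342.8923
4. ⊥bis P3·P2 via (9.695,41.815): [(9.4865, 41.3024) (4.081, 28.0098) (20, 19.2541) (20, 53.5158)]  |A|=309.572
5. ⊥bis P3·P4 via (15.31,38.95): [(17.076, 50.1191) (12.8201, 23.2031) (20, 19.2541) (20, 53.5158)]  |A|=155.12
6. ⊥bis P3·P5 via (11.145,24.285): [(17.076, 50.1191) (12.8673, 23.5013) (20, 20.2555) (20, 53.5158)]  |A|=150.3851
7. ⊥bis P3·P6 via (15.5,55.41): [(17.076, 50.1191) (12.8673, 23.5013) (20, 20.2555) (20, 53.5158)]  |A|=150.3851
8. ⊥bis P3·P7 via (18.215,51.605): [(18.3501, 51.5991) (17.076, 50.1191) (12.8673, 23.5013) (20, 20.2555) (20, 51.5276)]  |A|=148.745
9. ⊥bis P3·P8 via (18.125,26.7): [(18.3501, 51.5991) (17.076, 50.1191) (13.3428, 26.5088) (20, 26.775) (20, 51.5276)]  |A|=115.5466
10. ⊥bis P3·P9 via (17.115,37.88): [(18.3501, 51.5991) (17.076, 50.1191) (15.3537, 39.2262) (20, 35.675) (20, 51.5276)]  |A|=52.8068
11. canonical 5-gon: [(18.3501, 51.5991) (17.076, 50.1191) (15.3537, 39.2262) (20, 35.675) (20, 51.5276)]
12. shoelace: 52.8068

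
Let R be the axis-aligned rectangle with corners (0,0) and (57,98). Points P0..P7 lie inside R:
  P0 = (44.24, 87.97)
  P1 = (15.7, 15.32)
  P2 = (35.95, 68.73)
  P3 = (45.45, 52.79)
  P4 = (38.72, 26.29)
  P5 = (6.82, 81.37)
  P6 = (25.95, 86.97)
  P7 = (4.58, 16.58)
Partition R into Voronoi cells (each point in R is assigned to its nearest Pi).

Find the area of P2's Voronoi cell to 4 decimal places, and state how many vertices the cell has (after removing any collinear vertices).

Area of P2's cell: 738.8701 (8 vertices)

1. box [0,57]×[0,98]: [(0, 0) (57, 0) (57, 98) (0, 98)]
2. ⊥bis P2·P0 via (40.095,78.35): [(0, 95.6259) (0, 0) (57, 0) (57, 71.0661)]  |A|=4750.7205
3. ⊥bis P2·P1 via (25.825,42.025): [(0, 95.6259) (0, 51.8164) (57, 30.2052) (57, 71.0661)]  |A|=2413.1053
4. ⊥bis P2·P3 via (40.7,60.76): [(0, 95.6259) (0, 51.8164) (15.7035, 45.8625) (57, 70.4746) (57, 71.0661)]  |A|=1581.6149
5. ⊥bis P2·P4 via (37.335,47.51): [(0, 95.6259) (0, 51.8164) (15.1732, 46.0635) (16.1476, 46.1271) (57, 70.4746) (57, 71.0661)]  |A|=1581.5001
6. ⊥bis P2·P5 via (21.385,75.05): [(25.5385, 84.622) (9.7066, 48.1362) (15.1732, 46.0635) (16.1476, 46.1271) (57, 70.4746) (57, 71.0661)]  |A|=815.8769
7. ⊥bis P2·P6 via (30.95,77.85): [(35.485, 80.3363) (19.9935, 71.8431) (9.7066, 48.1362) (15.1732, 46.0635) (16.1476, 46.1271) (57, 70.4746) (57, 71.0661)]  |A|=740.4418
8. ⊥bis P2·P7 via (20.265,42.655): [(35.485, 80.3363) (19.9935, 71.8431) (10.006, 48.8261) (13.6189, 46.6528) (15.1732, 46.0635) (16.1476, 46.1271) (57, 70.4746) (57, 71.0661)]  |A|=738.8701
9. canonical 8-gon: [(35.485, 80.3363) (19.9935, 71.8431) (10.006, 48.8261) (13.6189, 46.6528) (15.1732, 46.0635) (16.1476, 46.1271) (57, 70.4746) (57, 71.0661)]
10. shoelace: 738.8701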